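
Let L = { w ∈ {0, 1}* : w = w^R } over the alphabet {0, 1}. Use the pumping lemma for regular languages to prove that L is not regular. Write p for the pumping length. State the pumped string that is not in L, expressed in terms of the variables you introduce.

0^{p+k} 1 0^p

Assume L is regular. Let p be the pumping length given by the pumping lemma.
Take w = 0^p 1 0^p, a palindrome of length 2p+1 ≥ p.
Write w = xyz as guaranteed by the lemma, with |xy| ≤ p and |y| ≥ 1.
Because |xy| ≤ p and w begins with p copies of 0, we have y = 0^k with 1 ≤ k ≤ p.
Pump with i = 2: xy^2z = 0^{p+k} 1 0^p. Its reverse is 0^p 1 0^{p+k}, which differs from xy^2z since k ≥ 1. So xy^2z is not a palindrome and xy^2z ∉ L.
This is a contradiction; hence L is not regular.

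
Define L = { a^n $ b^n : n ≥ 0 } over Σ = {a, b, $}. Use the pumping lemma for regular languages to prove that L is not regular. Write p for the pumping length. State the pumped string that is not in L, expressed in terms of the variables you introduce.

Assume L is regular; let p be its pumping constant.
Take w = a^p $ b^p ∈ L with |w| = 2p+1 ≥ p.
By the pumping lemma, w = xyz with |xy| ≤ p and y is nonempty.
Because |xy| ≤ p and w begins with p copies of a, we have y = a^k with 1 ≤ k ≤ p.
Pump with i = 2: xy^2z = a^{p+k} $ b^p, which would require p+k = p. But k ≥ 1, so xy^2z ∉ L.
This is a contradiction; hence L is not regular.

a^{p+k} $ b^p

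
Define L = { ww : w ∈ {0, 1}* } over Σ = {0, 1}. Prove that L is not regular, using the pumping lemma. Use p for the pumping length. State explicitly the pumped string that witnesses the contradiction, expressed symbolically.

0^{p+k} 1^p 0^p 1^p

Assume L is regular; let p be its pumping constant.
Take w = 0^p 1^p 0^p 1^p = uu where u = 0^p1^p; then w ∈ L and |w| = 4p ≥ p.
Write w = xyz as guaranteed by the lemma, with |xy| ≤ p and |y| ≥ 1.
The first p characters of w are 0's, so xy (and hence y) consists only of 0's. Write y = 0^k, 1 ≤ k ≤ p.
Pump with i = 2: xy^2z = 0^{p+k} 1^p 0^p 1^p, of length 4p+k. Suppose this equals vv. The string starts with 0 and ends with 1, so v does too; thus the boundary between the two copies of v is a 1→0 transition. There is exactly one such transition, at position 2p+k, so |v| = 2p+k and |vv| = 4p+2k ≠ 4p+k since k ≥ 1. So xy^2z ∉ L.
This is a contradiction; hence L is not regular.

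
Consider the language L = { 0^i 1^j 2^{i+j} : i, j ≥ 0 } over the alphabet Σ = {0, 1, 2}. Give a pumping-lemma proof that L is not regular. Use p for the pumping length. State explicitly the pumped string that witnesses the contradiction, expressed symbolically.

Assume L is regular. Let p be the pumping length given by the pumping lemma.
Take w = 0^p 1^p 2^{2p} ∈ L (with i=j=p, i+j=2p), |w| = 4p ≥ p.
The pumping lemma gives a decomposition w = xyz where |xy| ≤ p and |y| > 0.
The first p characters of w are 0's, so xy (and hence y) consists only of 0's. Write y = 0^k, 1 ≤ k ≤ p.
Consider xy^2z = 0^{p+k} 1^p 2^{2p}. Now the 0- and 1-counts sum to 2p+k, but the 2-count is 2p ≠ 2p+k. So xy^2z ∉ L.
This is a contradiction; hence L is not regular.

0^{p+k} 1^p 2^{2p}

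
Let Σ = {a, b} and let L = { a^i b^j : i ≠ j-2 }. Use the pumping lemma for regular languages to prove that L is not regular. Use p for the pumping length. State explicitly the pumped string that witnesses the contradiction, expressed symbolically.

a^{p+p!} b^{p+p!+2}

Assume L is regular. Let p be the pumping length given by the pumping lemma.
Choose w = a^p b^{p+p!+2}. Since p ≠ (p+p!+2)-2 = p+p!, w ∈ L; and |w| ≥ p.
By the pumping lemma, w = xyz with |xy| ≤ p and y is nonempty.
The first p characters of w are a's, so xy (and hence y) consists only of a's. Write y = a^k, 1 ≤ k ≤ p.
Since 1 ≤ k ≤ p, k divides p!; set t = 1 + p!/k. Then xy^t z has p + (p!/k)·k = p + p! copies of a. Now the a-count is p+p! and (b-count)-2 = (p+p!+2)-2 = p+p!, so i ≠ j-2 fails. So xy^t z = a^{p+p!} b^{p+p!+2} ∉ L.
Contradiction. Therefore L is not regular.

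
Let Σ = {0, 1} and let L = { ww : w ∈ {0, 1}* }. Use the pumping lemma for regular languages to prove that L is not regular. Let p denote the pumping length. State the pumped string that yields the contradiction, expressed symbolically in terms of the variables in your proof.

Suppose for contradiction that L is regular, and let p be the pumping length.
Take w = 0^p 1^p 0^p 1^p = uu where u = 0^p1^p; then w ∈ L and |w| = 4p ≥ p.
By the pumping lemma, w = xyz with |xy| ≤ p and |y| > 0.
The first p characters of w are 0's, so xy (and hence y) consists only of 0's. Write y = 0^k, 1 ≤ k ≤ p.
Pump with i = 2: xy^2z = 0^{p+k} 1^p 0^p 1^p, of length 4p+k. Suppose this equals vv. The string starts with 0 and ends with 1, so v does too; thus the boundary between the two copies of v is a 1→0 transition. There is exactly one such transition, at position 2p+k, so |v| = 2p+k and |vv| = 4p+2k ≠ 4p+k since k ≥ 1. So xy^2z ∉ L.
Contradiction. Therefore L is not regular.

0^{p+k} 1^p 0^p 1^p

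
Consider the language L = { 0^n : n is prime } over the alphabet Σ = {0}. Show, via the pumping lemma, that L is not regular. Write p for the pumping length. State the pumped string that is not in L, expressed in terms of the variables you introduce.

0^{q(1+k)}

Toward a contradiction, assume L is regular with pumping length p.
Let q be a prime with q ≥ p+2 (infinitely many primes exist), and take w = 0^q ∈ L with |w| = q ≥ p.
The pumping lemma gives a decomposition w = xyz where |xy| ≤ p and |y| > 0.
Then y = 0^k for some k with 1 ≤ k ≤ p.
Since 1 ≤ k ≤ p, |xz| = q-k. Pump with i = q+1: |xy^{q+1}z| = (q-k)+(q+1)k = q+qk = q(1+k), which is composite (both factors ≥ 2). So xy^{q+1}z = 0^{q(1+k)} ∉ L.
Contradiction. Therefore L is not regular.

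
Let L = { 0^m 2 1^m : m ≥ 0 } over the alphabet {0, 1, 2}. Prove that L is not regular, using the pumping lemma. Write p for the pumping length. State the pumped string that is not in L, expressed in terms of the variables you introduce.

Assume L is regular; let p be its pumping constant.
Take w = 0^p 2 1^p ∈ L with |w| = 2p+1 ≥ p.
The pumping lemma gives a decomposition w = xyz where |xy| ≤ p and y is nonempty.
Because |xy| ≤ p and w begins with p copies of 0, we have y = 0^k with 1 ≤ k ≤ p.
Pump with i = 2: xy^2z = 0^{p+k} 2 1^p, which would require p+k = p. But k ≥ 1, so xy^2z ∉ L.
This contradicts the pumping lemma, so L is not regular.

0^{p+k} 2 1^p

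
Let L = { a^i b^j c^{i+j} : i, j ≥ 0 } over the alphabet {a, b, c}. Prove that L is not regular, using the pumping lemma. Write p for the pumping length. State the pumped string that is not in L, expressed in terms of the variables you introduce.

Suppose for contradiction that L is regular, and let p be the pumping length.
Take w = a^p b^p c^{2p} ∈ L (with i=j=p, i+j=2p), |w| = 4p ≥ p.
By the pumping lemma, w = xyz with |xy| ≤ p and y is nonempty.
Because |xy| ≤ p and w begins with p copies of a, we have y = a^k with 1 ≤ k ≤ p.
Consider xy^2z = a^{p+k} b^p c^{2p}. Now the a- and b-counts sum to 2p+k, but the c-count is 2p ≠ 2p+k. So xy^2z ∉ L.
Contradiction. Therefore L is not regular.

a^{p+k} b^p c^{2p}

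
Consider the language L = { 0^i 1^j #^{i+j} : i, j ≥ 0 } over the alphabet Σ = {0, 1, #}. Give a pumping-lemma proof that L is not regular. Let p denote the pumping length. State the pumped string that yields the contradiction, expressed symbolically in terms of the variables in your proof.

Suppose for contradiction that L is regular, and let p be the pumping length.
Take w = 0^p 1^p #^{2p} ∈ L (with i=j=p, i+j=2p), |w| = 4p ≥ p.
The pumping lemma gives a decomposition w = xyz where |xy| ≤ p and |y| > 0.
The first p characters of w are 0's, so xy (and hence y) consists only of 0's. Write y = 0^k, 1 ≤ k ≤ p.
Consider xy^2z = 0^{p+k} 1^p #^{2p}. Now the 0- and 1-counts sum to 2p+k, but the #-count is 2p ≠ 2p+k. So xy^2z ∉ L.
This contradicts the pumping lemma, so L is not regular.

0^{p+k} 1^p #^{2p}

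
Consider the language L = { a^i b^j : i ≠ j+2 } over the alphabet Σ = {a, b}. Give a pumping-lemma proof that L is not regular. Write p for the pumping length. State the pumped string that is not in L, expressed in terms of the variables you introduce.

Toward a contradiction, assume L is regular with pumping length p.
Choose w = a^p b^{p+p!-2}. Since p ≠ (p+p!-2)+2 = p+p!, w ∈ L; and |w| ≥ p.
Write w = xyz as guaranteed by the lemma, with |xy| ≤ p and |y| > 0.
The first p characters of w are a's, so xy (and hence y) consists only of a's. Write y = a^k, 1 ≤ k ≤ p.
Since 1 ≤ k ≤ p, k divides p!; set t = 1 + p!/k. Then xy^t z has p + (p!/k)·k = p + p! copies of a. Now the a-count is p+p! and (b-count)+2 = (p+p!-2)+2 = p+p!, so i ≠ j+2 fails. So xy^t z = a^{p+p!} b^{p+p!-2} ∉ L.
This contradicts the pumping lemma, so L is not regular.

a^{p+p!} b^{p+p!-2}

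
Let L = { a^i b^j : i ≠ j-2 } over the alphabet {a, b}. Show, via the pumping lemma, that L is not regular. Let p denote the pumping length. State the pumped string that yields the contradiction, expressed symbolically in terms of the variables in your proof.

a^{p+p!} b^{p+p!+2}

Suppose for contradiction that L is regular, and let p be the pumping length.
Choose w = a^p b^{p+p!+2}. Since p ≠ (p+p!+2)-2 = p+p!, w ∈ L; and |w| ≥ p.
The pumping lemma gives a decomposition w = xyz where |xy| ≤ p and y is nonempty.
Since the first p symbols of w are all a's and |xy| ≤ p, y lies entirely in the leading a-block: y = a^k for some k with 1 ≤ k ≤ p.
Since 1 ≤ k ≤ p, k divides p!; set t = 1 + p!/k. Then xy^t z has p + (p!/k)·k = p + p! copies of a. Now the a-count is p+p! and (b-count)-2 = (p+p!+2)-2 = p+p!, so i ≠ j-2 fails. So xy^t z = a^{p+p!} b^{p+p!+2} ∉ L.
Contradiction. Therefore L is not regular.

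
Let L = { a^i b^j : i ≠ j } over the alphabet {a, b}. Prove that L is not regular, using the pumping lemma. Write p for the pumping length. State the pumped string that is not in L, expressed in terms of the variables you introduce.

a^{p+p!} b^{p+p!}

Suppose for contradiction that L is regular, and let p be the pumping length.
Choose w = a^p b^{p+p!}. Since p ≠ p+p!, w ∈ L; and |w| ≥ p.
The pumping lemma gives a decomposition w = xyz where |xy| ≤ p and |y| ≥ 1.
The first p characters of w are a's, so xy (and hence y) consists only of a's. Write y = a^k, 1 ≤ k ≤ p.
Since 1 ≤ k ≤ p, k divides p!; set t = 1 + p!/k. Then xy^t z has p + (p!/k)·k = p + p! copies of a. Now the a-count equals the b-count, so i ≠ j fails. So xy^t z = a^{p+p!} b^{p+p!} ∉ L.
This contradicts the pumping lemma, so L is not regular.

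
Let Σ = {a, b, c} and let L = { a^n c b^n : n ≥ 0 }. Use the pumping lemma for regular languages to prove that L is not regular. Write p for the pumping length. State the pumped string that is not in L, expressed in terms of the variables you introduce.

Toward a contradiction, assume L is regular with pumping length p.
Take w = a^p c b^p ∈ L with |w| = 2p+1 ≥ p.
Write w = xyz as guaranteed by the lemma, with |xy| ≤ p and |y| ≥ 1.
The first p characters of w are a's, so xy (and hence y) consists only of a's. Write y = a^k, 1 ≤ k ≤ p.
Pump with i = 2: xy^2z = a^{p+k} c b^p, which would require p+k = p. But k ≥ 1, so xy^2z ∉ L.
This is a contradiction; hence L is not regular.

a^{p+k} c b^p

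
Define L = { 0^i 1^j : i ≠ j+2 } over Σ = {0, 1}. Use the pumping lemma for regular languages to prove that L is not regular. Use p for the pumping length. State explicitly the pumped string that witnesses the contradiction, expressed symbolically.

0^{p+p!} 1^{p+p!-2}

Assume L is regular; let p be its pumping constant.
Choose w = 0^p 1^{p+p!-2}. Since p ≠ (p+p!-2)+2 = p+p!, w ∈ L; and |w| ≥ p.
The pumping lemma gives a decomposition w = xyz where |xy| ≤ p and |y| ≥ 1.
The first p characters of w are 0's, so xy (and hence y) consists only of 0's. Write y = 0^k, 1 ≤ k ≤ p.
Since 1 ≤ k ≤ p, k divides p!; set t = 1 + p!/k. Then xy^t z has p + (p!/k)·k = p + p! copies of 0. Now the 0-count is p+p! and (1-count)+2 = (p+p!-2)+2 = p+p!, so i ≠ j+2 fails. So xy^t z = 0^{p+p!} 1^{p+p!-2} ∉ L.
This is a contradiction; hence L is not regular.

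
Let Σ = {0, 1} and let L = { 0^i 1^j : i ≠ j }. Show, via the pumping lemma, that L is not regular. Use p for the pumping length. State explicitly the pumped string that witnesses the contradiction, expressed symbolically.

0^{p+p!} 1^{p+p!}

Suppose for contradiction that L is regular, and let p be the pumping length.
Choose w = 0^p 1^{p+p!}. Since p ≠ p+p!, w ∈ L; and |w| ≥ p.
The pumping lemma gives a decomposition w = xyz where |xy| ≤ p and |y| > 0.
Since the first p symbols of w are all 0's and |xy| ≤ p, y lies entirely in the leading 0-block: y = 0^k for some k with 1 ≤ k ≤ p.
Since 1 ≤ k ≤ p, k divides p!; set t = 1 + p!/k. Then xy^t z has p + (p!/k)·k = p + p! copies of 0. Now the 0-count equals the 1-count, so i ≠ j fails. So xy^t z = 0^{p+p!} 1^{p+p!} ∉ L.
This contradicts the pumping lemma, so L is not regular.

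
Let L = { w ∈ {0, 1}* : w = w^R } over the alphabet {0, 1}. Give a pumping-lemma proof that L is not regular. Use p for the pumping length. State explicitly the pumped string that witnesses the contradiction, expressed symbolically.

0^{p+k} 1 0^p

Toward a contradiction, assume L is regular with pumping length p.
Take w = 0^p 1 0^p, a palindrome of length 2p+1 ≥ p.
By the pumping lemma, w = xyz with |xy| ≤ p and |y| ≥ 1.
The first p characters of w are 0's, so xy (and hence y) consists only of 0's. Write y = 0^k, 1 ≤ k ≤ p.
Pump with i = 2: xy^2z = 0^{p+k} 1 0^p. Its reverse is 0^p 1 0^{p+k}, which differs from xy^2z since k ≥ 1. So xy^2z is not a palindrome and xy^2z ∉ L.
This is a contradiction; hence L is not regular.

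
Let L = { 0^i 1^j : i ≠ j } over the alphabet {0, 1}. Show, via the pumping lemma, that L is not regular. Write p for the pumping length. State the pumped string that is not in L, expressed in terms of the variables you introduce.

Assume L is regular. Let p be the pumping length given by the pumping lemma.
Choose w = 0^p 1^{p+p!}. Since p ≠ p+p!, w ∈ L; and |w| ≥ p.
Write w = xyz as guaranteed by the lemma, with |xy| ≤ p and |y| > 0.
The first p characters of w are 0's, so xy (and hence y) consists only of 0's. Write y = 0^k, 1 ≤ k ≤ p.
Since 1 ≤ k ≤ p, k divides p!; set t = 1 + p!/k. Then xy^t z has p + (p!/k)·k = p + p! copies of 0. Now the 0-count equals the 1-count, so i ≠ j fails. So xy^t z = 0^{p+p!} 1^{p+p!} ∉ L.
Contradiction. Therefore L is not regular.

0^{p+p!} 1^{p+p!}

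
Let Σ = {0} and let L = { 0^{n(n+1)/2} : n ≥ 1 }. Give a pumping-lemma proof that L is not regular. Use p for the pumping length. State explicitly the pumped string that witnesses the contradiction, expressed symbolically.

0^{p(p+1)/2+k}

Assume L is regular. Let p be the pumping length given by the pumping lemma.
Take w = 0^{p(p+1)/2} ∈ L with |w| = p(p+1)/2 ≥ p.
Write w = xyz as guaranteed by the lemma, with |xy| ≤ p and |y| ≥ 1.
Then y = 0^k for some k with 1 ≤ k ≤ p.
Pump with i = 2: xy^2z = 0^{p(p+1)/2+k}. Since 1 ≤ k ≤ p, p(p+1)/2 < p(p+1)/2+k ≤ p(p+1)/2+p < (p+1)(p+2)/2, so p(p+1)/2+k is strictly between consecutive triangular numbers. So xy^2z ∉ L.
This contradicts the pumping lemma, so L is not regular.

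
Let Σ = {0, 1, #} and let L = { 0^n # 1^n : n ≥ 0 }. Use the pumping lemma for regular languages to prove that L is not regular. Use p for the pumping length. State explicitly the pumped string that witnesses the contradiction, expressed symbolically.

0^{p+k} # 1^p

Toward a contradiction, assume L is regular with pumping length p.
Take w = 0^p # 1^p ∈ L with |w| = 2p+1 ≥ p.
Write w = xyz as guaranteed by the lemma, with |xy| ≤ p and |y| > 0.
The first p characters of w are 0's, so xy (and hence y) consists only of 0's. Write y = 0^k, 1 ≤ k ≤ p.
Pump with i = 2: xy^2z = 0^{p+k} # 1^p, which would require p+k = p. But k ≥ 1, so xy^2z ∉ L.
This contradicts the pumping lemma, so L is not regular.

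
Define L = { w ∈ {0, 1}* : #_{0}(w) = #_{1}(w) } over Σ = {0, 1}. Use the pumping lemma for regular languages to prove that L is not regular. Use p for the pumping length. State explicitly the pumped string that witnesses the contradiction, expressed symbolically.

Assume L is regular; let p be its pumping constant.
Choose w = 0^p 1^p ∈ L with |w| = 2p ≥ p.
The pumping lemma gives a decomposition w = xyz where |xy| ≤ p and |y| ≥ 1.
Since the first p symbols of w are all 0's and |xy| ≤ p, y lies entirely in the leading 0-block: y = 0^k for some k with 1 ≤ k ≤ p.
Pump with i = 2: xy^2z = 0^{p+k} 1^p has p+k occurrences of 0 but only p of 1. Since k ≥ 1 the counts differ, so xy^2z ∉ L.
This contradicts the pumping lemma, so L is not regular.

0^{p+k} 1^p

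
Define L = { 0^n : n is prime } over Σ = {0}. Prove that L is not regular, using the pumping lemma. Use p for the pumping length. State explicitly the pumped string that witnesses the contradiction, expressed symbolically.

0^{q(1+k)}

Toward a contradiction, assume L is regular with pumping length p.
Let q be a prime with q ≥ p+2 (infinitely many primes exist), and take w = 0^q ∈ L with |w| = q ≥ p.
By the pumping lemma, w = xyz with |xy| ≤ p and y is nonempty.
Then y = 0^k for some k with 1 ≤ k ≤ p.
Since 1 ≤ k ≤ p, |xz| = q-k. Pump with i = q+1: |xy^{q+1}z| = (q-k)+(q+1)k = q+qk = q(1+k), which is composite (both factors ≥ 2). So xy^{q+1}z = 0^{q(1+k)} ∉ L.
This is a contradiction; hence L is not regular.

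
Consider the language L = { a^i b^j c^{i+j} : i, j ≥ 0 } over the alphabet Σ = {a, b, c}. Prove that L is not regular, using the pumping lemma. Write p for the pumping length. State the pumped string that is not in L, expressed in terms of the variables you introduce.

Assume L is regular; let p be its pumping constant.
Take w = a^p b^p c^{2p} ∈ L (with i=j=p, i+j=2p), |w| = 4p ≥ p.
Write w = xyz as guaranteed by the lemma, with |xy| ≤ p and y is nonempty.
Since the first p symbols of w are all a's and |xy| ≤ p, y lies entirely in the leading a-block: y = a^k for some k with 1 ≤ k ≤ p.
Consider xy^2z = a^{p+k} b^p c^{2p}. Now the a- and b-counts sum to 2p+k, but the c-count is 2p ≠ 2p+k. So xy^2z ∉ L.
This is a contradiction; hence L is not regular.

a^{p+k} b^p c^{2p}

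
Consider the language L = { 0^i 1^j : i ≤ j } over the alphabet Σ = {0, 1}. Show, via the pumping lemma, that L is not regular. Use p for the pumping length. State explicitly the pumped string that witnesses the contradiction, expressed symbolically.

Assume L is regular. Let p be the pumping length given by the pumping lemma.
Choose w = 0^p 1^p ∈ L, with |w| = 2p ≥ p.
By the pumping lemma, w = xyz with |xy| ≤ p and |y| > 0.
Since the first p symbols of w are all 0's and |xy| ≤ p, y lies entirely in the leading 0-block: y = 0^k for some k with 1 ≤ k ≤ p.
Consider xy^2z = 0^{p+k} 1^p. Since k ≥ 1, the 0-count p+k exceeds the 1-count p, so i ≤ j fails; thus xy^2z ∉ L.
This contradicts the pumping lemma, so L is not regular.

0^{p+k} 1^p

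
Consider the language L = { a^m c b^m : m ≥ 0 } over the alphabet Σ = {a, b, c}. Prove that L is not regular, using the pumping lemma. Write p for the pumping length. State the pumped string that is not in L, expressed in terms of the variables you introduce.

a^{p+k} c b^p

Assume L is regular; let p be its pumping constant.
Take w = a^p c b^p ∈ L with |w| = 2p+1 ≥ p.
The pumping lemma gives a decomposition w = xyz where |xy| ≤ p and y is nonempty.
Since the first p symbols of w are all a's and |xy| ≤ p, y lies entirely in the leading a-block: y = a^k for some k with 1 ≤ k ≤ p.
Pump with i = 2: xy^2z = a^{p+k} c b^p, which would require p+k = p. But k ≥ 1, so xy^2z ∉ L.
Contradiction. Therefore L is not regular.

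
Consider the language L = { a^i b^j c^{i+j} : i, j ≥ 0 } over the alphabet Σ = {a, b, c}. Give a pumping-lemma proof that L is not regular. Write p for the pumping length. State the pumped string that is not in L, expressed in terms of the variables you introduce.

Suppose for contradiction that L is regular, and let p be the pumping length.
Take w = a^p b^p c^{2p} ∈ L (with i=j=p, i+j=2p), |w| = 4p ≥ p.
By the pumping lemma, w = xyz with |xy| ≤ p and |y| > 0.
Since the first p symbols of w are all a's and |xy| ≤ p, y lies entirely in the leading a-block: y = a^k for some k with 1 ≤ k ≤ p.
Consider xy^2z = a^{p+k} b^p c^{2p}. Now the a- and b-counts sum to 2p+k, but the c-count is 2p ≠ 2p+k. So xy^2z ∉ L.
This contradicts the pumping lemma, so L is not regular.

a^{p+k} b^p c^{2p}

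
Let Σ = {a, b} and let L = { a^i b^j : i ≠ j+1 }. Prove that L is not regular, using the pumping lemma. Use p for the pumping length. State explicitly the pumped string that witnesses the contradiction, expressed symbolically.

Assume L is regular; let p be its pumping constant.
Choose w = a^p b^{p+p!-1}. Since p ≠ (p+p!-1)+1 = p+p!, w ∈ L; and |w| ≥ p.
By the pumping lemma, w = xyz with |xy| ≤ p and |y| ≥ 1.
Because |xy| ≤ p and w begins with p copies of a, we have y = a^k with 1 ≤ k ≤ p.
Since 1 ≤ k ≤ p, k divides p!; set t = 1 + p!/k. Then xy^t z has p + (p!/k)·k = p + p! copies of a. Now the a-count is p+p! and (b-count)+1 = (p+p!-1)+1 = p+p!, so i ≠ j+1 fails. So xy^t z = a^{p+p!} b^{p+p!-1} ∉ L.
Contradiction. Therefore L is not regular.

a^{p+p!} b^{p+p!-1}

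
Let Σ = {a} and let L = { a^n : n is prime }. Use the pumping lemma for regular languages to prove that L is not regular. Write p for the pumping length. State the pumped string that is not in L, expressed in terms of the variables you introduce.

Assume L is regular; let p be its pumping constant.
Let q be a prime with q ≥ p+2 (infinitely many primes exist), and take w = a^q ∈ L with |w| = q ≥ p.
Write w = xyz as guaranteed by the lemma, with |xy| ≤ p and |y| ≥ 1.
Then y = a^k for some k with 1 ≤ k ≤ p.
Since 1 ≤ k ≤ p, |xz| = q-k. Pump with i = q+1: |xy^{q+1}z| = (q-k)+(q+1)k = q+qk = q(1+k), which is composite (both factors ≥ 2). So xy^{q+1}z = a^{q(1+k)} ∉ L.
This contradicts the pumping lemma, so L is not regular.

a^{q(1+k)}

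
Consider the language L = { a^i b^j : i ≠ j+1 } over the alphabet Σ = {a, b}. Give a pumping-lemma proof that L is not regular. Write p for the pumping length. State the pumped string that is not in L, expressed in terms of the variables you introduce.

Assume L is regular; let p be its pumping constant.
Choose w = a^p b^{p+p!-1}. Since p ≠ (p+p!-1)+1 = p+p!, w ∈ L; and |w| ≥ p.
Write w = xyz as guaranteed by the lemma, with |xy| ≤ p and y is nonempty.
Since the first p symbols of w are all a's and |xy| ≤ p, y lies entirely in the leading a-block: y = a^k for some k with 1 ≤ k ≤ p.
Since 1 ≤ k ≤ p, k divides p!; set t = 1 + p!/k. Then xy^t z has p + (p!/k)·k = p + p! copies of a. Now the a-count is p+p! and (b-count)+1 = (p+p!-1)+1 = p+p!, so i ≠ j+1 fails. So xy^t z = a^{p+p!} b^{p+p!-1} ∉ L.
Contradiction. Therefore L is not regular.

a^{p+p!} b^{p+p!-1}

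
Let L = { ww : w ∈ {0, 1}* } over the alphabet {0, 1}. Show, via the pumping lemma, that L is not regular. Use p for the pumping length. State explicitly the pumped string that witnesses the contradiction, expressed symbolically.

0^{p+k} 1^p 0^p 1^p

Toward a contradiction, assume L is regular with pumping length p.
Take w = 0^p 1^p 0^p 1^p = uu where u = 0^p1^p; then w ∈ L and |w| = 4p ≥ p.
By the pumping lemma, w = xyz with |xy| ≤ p and |y| > 0.
Since the first p symbols of w are all 0's and |xy| ≤ p, y lies entirely in the leading 0-block: y = 0^k for some k with 1 ≤ k ≤ p.
Pump with i = 2: xy^2z = 0^{p+k} 1^p 0^p 1^p, of length 4p+k. Suppose this equals vv. The string starts with 0 and ends with 1, so v does too; thus the boundary between the two copies of v is a 1→0 transition. There is exactly one such transition, at position 2p+k, so |v| = 2p+k and |vv| = 4p+2k ≠ 4p+k since k ≥ 1. So xy^2z ∉ L.
This is a contradiction; hence L is not regular.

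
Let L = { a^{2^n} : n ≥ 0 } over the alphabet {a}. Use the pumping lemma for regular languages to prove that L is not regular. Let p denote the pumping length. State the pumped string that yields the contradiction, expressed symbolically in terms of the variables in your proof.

Toward a contradiction, assume L is regular with pumping length p.
Take w = a^{2^p} ∈ L with |w| = 2^p ≥ p.
The pumping lemma gives a decomposition w = xyz where |xy| ≤ p and |y| ≥ 1.
Then y = a^k for some k with 1 ≤ k ≤ p.
Pump with i = 2: xy^2z = a^{2^p+k}. Since 1 ≤ k ≤ p < 2^p, we have 2^p < 2^p+k < 2^{p+1}, so 2^p+k is not a power of 2. So xy^2z ∉ L.
This is a contradiction; hence L is not regular.

a^{2^p+k}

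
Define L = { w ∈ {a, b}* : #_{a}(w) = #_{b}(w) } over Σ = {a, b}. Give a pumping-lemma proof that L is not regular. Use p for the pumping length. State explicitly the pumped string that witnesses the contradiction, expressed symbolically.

Assume L is regular; let p be its pumping constant.
Choose w = a^p b^p ∈ L with |w| = 2p ≥ p.
The pumping lemma gives a decomposition w = xyz where |xy| ≤ p and |y| > 0.
The first p characters of w are a's, so xy (and hence y) consists only of a's. Write y = a^k, 1 ≤ k ≤ p.
Pump with i = 2: xy^2z = a^{p+k} b^p has p+k occurrences of a but only p of b. Since k ≥ 1 the counts differ, so xy^2z ∉ L.
This contradicts the pumping lemma, so L is not regular.

a^{p+k} b^p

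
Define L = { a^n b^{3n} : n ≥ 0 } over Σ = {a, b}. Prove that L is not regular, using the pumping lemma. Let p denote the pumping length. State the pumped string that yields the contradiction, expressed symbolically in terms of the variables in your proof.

a^{p+k} b^{3p}

Toward a contradiction, assume L is regular with pumping length p.
Take w = a^p b^{3p}. Then w ∈ L and |w| = 4p ≥ p.
The pumping lemma gives a decomposition w = xyz where |xy| ≤ p and |y| ≥ 1.
Since the first p symbols of w are all a's and |xy| ≤ p, y lies entirely in the leading a-block: y = a^k for some k with 1 ≤ k ≤ p.
Pump with i = 2: xy^2z = a^{p+k} b^{3p}. For this to lie in L we would need 3p = 3(p+k), which forces k = 0. But k ≥ 1, so xy^2z ∉ L.
This contradicts the pumping lemma, so L is not regular.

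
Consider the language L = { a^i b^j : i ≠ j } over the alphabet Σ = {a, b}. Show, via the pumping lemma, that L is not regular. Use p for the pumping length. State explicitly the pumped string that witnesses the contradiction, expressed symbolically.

a^{p+p!} b^{p+p!}

Assume L is regular; let p be its pumping constant.
Choose w = a^p b^{p+p!}. Since p ≠ p+p!, w ∈ L; and |w| ≥ p.
The pumping lemma gives a decomposition w = xyz where |xy| ≤ p and |y| ≥ 1.
Because |xy| ≤ p and w begins with p copies of a, we have y = a^k with 1 ≤ k ≤ p.
Since 1 ≤ k ≤ p, k divides p!; set t = 1 + p!/k. Then xy^t z has p + (p!/k)·k = p + p! copies of a. Now the a-count equals the b-count, so i ≠ j fails. So xy^t z = a^{p+p!} b^{p+p!} ∉ L.
This is a contradiction; hence L is not regular.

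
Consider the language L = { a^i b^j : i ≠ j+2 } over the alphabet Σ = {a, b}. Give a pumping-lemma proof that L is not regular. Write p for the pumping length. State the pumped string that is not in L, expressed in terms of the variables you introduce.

a^{p+p!} b^{p+p!-2}

Suppose for contradiction that L is regular, and let p be the pumping length.
Choose w = a^p b^{p+p!-2}. Since p ≠ (p+p!-2)+2 = p+p!, w ∈ L; and |w| ≥ p.
The pumping lemma gives a decomposition w = xyz where |xy| ≤ p and |y| > 0.
The first p characters of w are a's, so xy (and hence y) consists only of a's. Write y = a^k, 1 ≤ k ≤ p.
Since 1 ≤ k ≤ p, k divides p!; set t = 1 + p!/k. Then xy^t z has p + (p!/k)·k = p + p! copies of a. Now the a-count is p+p! and (b-count)+2 = (p+p!-2)+2 = p+p!, so i ≠ j+2 fails. So xy^t z = a^{p+p!} b^{p+p!-2} ∉ L.
This is a contradiction; hence L is not regular.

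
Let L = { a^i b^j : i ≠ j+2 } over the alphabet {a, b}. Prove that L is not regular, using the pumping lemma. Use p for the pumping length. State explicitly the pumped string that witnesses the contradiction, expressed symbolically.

a^{p+p!} b^{p+p!-2}

Assume L is regular. Let p be the pumping length given by the pumping lemma.
Choose w = a^p b^{p+p!-2}. Since p ≠ (p+p!-2)+2 = p+p!, w ∈ L; and |w| ≥ p.
By the pumping lemma, w = xyz with |xy| ≤ p and |y| ≥ 1.
The first p characters of w are a's, so xy (and hence y) consists only of a's. Write y = a^k, 1 ≤ k ≤ p.
Since 1 ≤ k ≤ p, k divides p!; set t = 1 + p!/k. Then xy^t z has p + (p!/k)·k = p + p! copies of a. Now the a-count is p+p! and (b-count)+2 = (p+p!-2)+2 = p+p!, so i ≠ j+2 fails. So xy^t z = a^{p+p!} b^{p+p!-2} ∉ L.
Contradiction. Therefore L is not regular.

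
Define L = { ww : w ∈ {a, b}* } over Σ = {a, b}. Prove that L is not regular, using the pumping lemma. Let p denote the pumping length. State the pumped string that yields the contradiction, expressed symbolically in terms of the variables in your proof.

Assume L is regular. Let p be the pumping length given by the pumping lemma.
Take w = a^p b^p a^p b^p = uu where u = a^pb^p; then w ∈ L and |w| = 4p ≥ p.
Write w = xyz as guaranteed by the lemma, with |xy| ≤ p and y is nonempty.
Because |xy| ≤ p and w begins with p copies of a, we have y = a^k with 1 ≤ k ≤ p.
Pump with i = 2: xy^2z = a^{p+k} b^p a^p b^p, of length 4p+k. Suppose this equals vv. The string starts with a and ends with b, so v does too; thus the boundary between the two copies of v is a b→a transition. There is exactly one such transition, at position 2p+k, so |v| = 2p+k and |vv| = 4p+2k ≠ 4p+k since k ≥ 1. So xy^2z ∉ L.
This is a contradiction; hence L is not regular.

a^{p+k} b^p a^p b^p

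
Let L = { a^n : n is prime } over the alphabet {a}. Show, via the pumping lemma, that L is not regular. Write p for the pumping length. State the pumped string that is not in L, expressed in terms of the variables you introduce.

a^{q(1+k)}

Suppose for contradiction that L is regular, and let p be the pumping length.
Let q be a prime with q ≥ p+2 (infinitely many primes exist), and take w = a^q ∈ L with |w| = q ≥ p.
By the pumping lemma, w = xyz with |xy| ≤ p and y is nonempty.
Then y = a^k for some k with 1 ≤ k ≤ p.
Since 1 ≤ k ≤ p, |xz| = q-k. Pump with i = q+1: |xy^{q+1}z| = (q-k)+(q+1)k = q+qk = q(1+k), which is composite (both factors ≥ 2). So xy^{q+1}z = a^{q(1+k)} ∉ L.
Contradiction. Therefore L is not regular.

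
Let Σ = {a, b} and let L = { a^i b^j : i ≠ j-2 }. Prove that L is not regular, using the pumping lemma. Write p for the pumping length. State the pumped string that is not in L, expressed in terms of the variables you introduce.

Assume L is regular. Let p be the pumping length given by the pumping lemma.
Choose w = a^p b^{p+p!+2}. Since p ≠ (p+p!+2)-2 = p+p!, w ∈ L; and |w| ≥ p.
Write w = xyz as guaranteed by the lemma, with |xy| ≤ p and |y| ≥ 1.
The first p characters of w are a's, so xy (and hence y) consists only of a's. Write y = a^k, 1 ≤ k ≤ p.
Since 1 ≤ k ≤ p, k divides p!; set t = 1 + p!/k. Then xy^t z has p + (p!/k)·k = p + p! copies of a. Now the a-count is p+p! and (b-count)-2 = (p+p!+2)-2 = p+p!, so i ≠ j-2 fails. So xy^t z = a^{p+p!} b^{p+p!+2} ∉ L.
This is a contradiction; hence L is not regular.

a^{p+p!} b^{p+p!+2}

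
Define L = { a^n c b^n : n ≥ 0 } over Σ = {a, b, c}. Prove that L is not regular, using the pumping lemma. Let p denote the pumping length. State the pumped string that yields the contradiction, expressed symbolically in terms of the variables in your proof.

a^{p+k} c b^p

Assume L is regular. Let p be the pumping length given by the pumping lemma.
Take w = a^p c b^p ∈ L with |w| = 2p+1 ≥ p.
By the pumping lemma, w = xyz with |xy| ≤ p and |y| ≥ 1.
Because |xy| ≤ p and w begins with p copies of a, we have y = a^k with 1 ≤ k ≤ p.
Pump with i = 2: xy^2z = a^{p+k} c b^p, which would require p+k = p. But k ≥ 1, so xy^2z ∉ L.
This contradicts the pumping lemma, so L is not regular.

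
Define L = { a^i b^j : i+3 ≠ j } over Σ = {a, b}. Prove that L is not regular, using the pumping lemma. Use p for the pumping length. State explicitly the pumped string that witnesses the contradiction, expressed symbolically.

a^{p+p!} b^{p+p!+3}

Suppose for contradiction that L is regular, and let p be the pumping length.
Choose w = a^p b^{p+p!+3}. Since p ≠ (p+p!+3)-3 = p+p!, w ∈ L; and |w| ≥ p.
The pumping lemma gives a decomposition w = xyz where |xy| ≤ p and |y| > 0.
Because |xy| ≤ p and w begins with p copies of a, we have y = a^k with 1 ≤ k ≤ p.
Since 1 ≤ k ≤ p, k divides p!; set t = 1 + p!/k. Then xy^t z has p + (p!/k)·k = p + p! copies of a. Now the a-count is p+p! and (b-count)-3 = (p+p!+3)-3 = p+p!, so i+3 ≠ j fails. So xy^t z = a^{p+p!} b^{p+p!+3} ∉ L.
Contradiction. Therefore L is not regular.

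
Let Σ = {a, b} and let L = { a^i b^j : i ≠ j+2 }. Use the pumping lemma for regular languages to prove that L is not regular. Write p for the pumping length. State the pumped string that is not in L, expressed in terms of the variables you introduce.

Assume L is regular. Let p be the pumping length given by the pumping lemma.
Choose w = a^p b^{p+p!-2}. Since p ≠ (p+p!-2)+2 = p+p!, w ∈ L; and |w| ≥ p.
By the pumping lemma, w = xyz with |xy| ≤ p and |y| > 0.
Because |xy| ≤ p and w begins with p copies of a, we have y = a^k with 1 ≤ k ≤ p.
Since 1 ≤ k ≤ p, k divides p!; set t = 1 + p!/k. Then xy^t z has p + (p!/k)·k = p + p! copies of a. Now the a-count is p+p! and (b-count)+2 = (p+p!-2)+2 = p+p!, so i ≠ j+2 fails. So xy^t z = a^{p+p!} b^{p+p!-2} ∉ L.
Contradiction. Therefore L is not regular.

a^{p+p!} b^{p+p!-2}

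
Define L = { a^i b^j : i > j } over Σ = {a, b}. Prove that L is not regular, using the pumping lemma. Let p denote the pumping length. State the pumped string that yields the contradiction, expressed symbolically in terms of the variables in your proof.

a^{p+1-k} b^p

Assume L is regular. Let p be the pumping length given by the pumping lemma.
Choose w = a^{p+1} b^p ∈ L, with |w| = 2p+1 ≥ p.
By the pumping lemma, w = xyz with |xy| ≤ p and |y| > 0.
Because |xy| ≤ p and w begins with p copies of a, we have y = a^k with 1 ≤ k ≤ p.
Consider xy^0z = xz = a^{p+1-k} b^p. Since k ≥ 1, the a-count p+1-k is at most p, so i > j fails; thus xz ∉ L.
This is a contradiction; hence L is not regular.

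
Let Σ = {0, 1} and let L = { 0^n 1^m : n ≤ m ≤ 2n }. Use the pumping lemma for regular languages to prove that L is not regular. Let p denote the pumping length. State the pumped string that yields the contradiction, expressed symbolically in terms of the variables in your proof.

Assume L is regular; let p be its pumping constant.
Take w = 0^p 1^p ∈ L (since p ≤ p ≤ 2p), with |w| = 2p ≥ p.
By the pumping lemma, w = xyz with |xy| ≤ p and |y| > 0.
Since the first p symbols of w are all 0's and |xy| ≤ p, y lies entirely in the leading 0-block: y = 0^k for some k with 1 ≤ k ≤ p.
Pump with i = 2: xy^2z = 0^{p+k} 1^p. Now n = p+k > p = m, so the condition n ≤ m fails. Thus xy^2z ∉ L.
This is a contradiction; hence L is not regular.

0^{p+k} 1^p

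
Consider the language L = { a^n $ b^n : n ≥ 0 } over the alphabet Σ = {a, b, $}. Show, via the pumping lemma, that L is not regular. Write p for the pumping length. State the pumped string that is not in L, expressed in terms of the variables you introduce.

Assume L is regular. Let p be the pumping length given by the pumping lemma.
Take w = a^p $ b^p ∈ L with |w| = 2p+1 ≥ p.
The pumping lemma gives a decomposition w = xyz where |xy| ≤ p and |y| > 0.
Because |xy| ≤ p and w begins with p copies of a, we have y = a^k with 1 ≤ k ≤ p.
Pump with i = 2: xy^2z = a^{p+k} $ b^p, which would require p+k = p. But k ≥ 1, so xy^2z ∉ L.
This is a contradiction; hence L is not regular.

a^{p+k} $ b^p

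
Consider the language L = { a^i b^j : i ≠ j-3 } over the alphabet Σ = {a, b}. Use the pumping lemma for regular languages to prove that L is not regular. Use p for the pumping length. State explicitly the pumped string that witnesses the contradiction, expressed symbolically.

a^{p+p!} b^{p+p!+3}

Suppose for contradiction that L is regular, and let p be the pumping length.
Choose w = a^p b^{p+p!+3}. Since p ≠ (p+p!+3)-3 = p+p!, w ∈ L; and |w| ≥ p.
Write w = xyz as guaranteed by the lemma, with |xy| ≤ p and |y| ≥ 1.
Because |xy| ≤ p and w begins with p copies of a, we have y = a^k with 1 ≤ k ≤ p.
Since 1 ≤ k ≤ p, k divides p!; set t = 1 + p!/k. Then xy^t z has p + (p!/k)·k = p + p! copies of a. Now the a-count is p+p! and (b-count)-3 = (p+p!+3)-3 = p+p!, so i ≠ j-3 fails. So xy^t z = a^{p+p!} b^{p+p!+3} ∉ L.
Contradiction. Therefore L is not regular.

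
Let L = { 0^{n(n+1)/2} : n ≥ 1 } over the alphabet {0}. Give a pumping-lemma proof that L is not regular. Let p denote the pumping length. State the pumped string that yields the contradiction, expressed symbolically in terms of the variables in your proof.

0^{p(p+1)/2+k}

Toward a contradiction, assume L is regular with pumping length p.
Take w = 0^{p(p+1)/2} ∈ L with |w| = p(p+1)/2 ≥ p.
By the pumping lemma, w = xyz with |xy| ≤ p and y is nonempty.
Then y = 0^k for some k with 1 ≤ k ≤ p.
Pump with i = 2: xy^2z = 0^{p(p+1)/2+k}. Since 1 ≤ k ≤ p, p(p+1)/2 < p(p+1)/2+k ≤ p(p+1)/2+p < (p+1)(p+2)/2, so p(p+1)/2+k is strictly between consecutive triangular numbers. So xy^2z ∉ L.
This is a contradiction; hence L is not regular.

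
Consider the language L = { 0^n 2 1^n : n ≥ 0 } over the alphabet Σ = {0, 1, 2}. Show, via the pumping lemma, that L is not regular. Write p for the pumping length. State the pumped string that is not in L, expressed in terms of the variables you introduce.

0^{p+k} 2 1^p

Toward a contradiction, assume L is regular with pumping length p.
Take w = 0^p 2 1^p ∈ L with |w| = 2p+1 ≥ p.
By the pumping lemma, w = xyz with |xy| ≤ p and y is nonempty.
The first p characters of w are 0's, so xy (and hence y) consists only of 0's. Write y = 0^k, 1 ≤ k ≤ p.
Pump with i = 2: xy^2z = 0^{p+k} 2 1^p, which would require p+k = p. But k ≥ 1, so xy^2z ∉ L.
Contradiction. Therefore L is not regular.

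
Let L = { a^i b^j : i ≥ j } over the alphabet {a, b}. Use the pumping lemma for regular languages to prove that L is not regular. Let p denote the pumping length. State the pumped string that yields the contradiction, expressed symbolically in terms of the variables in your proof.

Suppose for contradiction that L is regular, and let p be the pumping length.
Choose w = a^p b^p ∈ L, with |w| = 2p ≥ p.
Write w = xyz as guaranteed by the lemma, with |xy| ≤ p and y is nonempty.
Because |xy| ≤ p and w begins with p copies of a, we have y = a^k with 1 ≤ k ≤ p.
Consider xy^0z = xz = a^{p-k} b^p. Since k ≥ 1, the a-count p-k is less than p, so i ≥ j fails; thus xz ∉ L.
This is a contradiction; hence L is not regular.

a^{p-k} b^p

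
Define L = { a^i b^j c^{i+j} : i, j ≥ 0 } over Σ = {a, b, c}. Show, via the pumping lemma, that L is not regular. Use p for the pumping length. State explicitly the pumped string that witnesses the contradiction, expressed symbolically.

a^{p+k} b^p c^{2p}

Assume L is regular; let p be its pumping constant.
Take w = a^p b^p c^{2p} ∈ L (with i=j=p, i+j=2p), |w| = 4p ≥ p.
By the pumping lemma, w = xyz with |xy| ≤ p and y is nonempty.
The first p characters of w are a's, so xy (and hence y) consists only of a's. Write y = a^k, 1 ≤ k ≤ p.
Consider xy^2z = a^{p+k} b^p c^{2p}. Now the a- and b-counts sum to 2p+k, but the c-count is 2p ≠ 2p+k. So xy^2z ∉ L.
This is a contradiction; hence L is not regular.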